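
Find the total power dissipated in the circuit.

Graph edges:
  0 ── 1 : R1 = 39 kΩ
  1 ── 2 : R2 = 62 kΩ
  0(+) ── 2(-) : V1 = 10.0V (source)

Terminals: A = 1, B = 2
Nodal analysis, taking node 2 as the 0 V reference.
Source V1 fixes V_0 = 10 V.
KCL at each unknown node (sum of currents leaving = 0; resistances in Ω):
  Node 1: (V_1 - 10)/39000 + (V_1 - 0)/62000 = 0
Collecting terms: 0.00004177 × V_1 = 0.0002564  =>  V_1 = 6.139 V
Power in each resistor, P = (ΔV)²/R:
  P_R1 = (10 - 6.139)²/39000 = 0.0003823 W
  P_R2 = (6.139 - 0)²/62000 = 0.0006078 W
P_total = P_R1 + P_R2 = 0.0009901 W

Final answer: 0.0009901 W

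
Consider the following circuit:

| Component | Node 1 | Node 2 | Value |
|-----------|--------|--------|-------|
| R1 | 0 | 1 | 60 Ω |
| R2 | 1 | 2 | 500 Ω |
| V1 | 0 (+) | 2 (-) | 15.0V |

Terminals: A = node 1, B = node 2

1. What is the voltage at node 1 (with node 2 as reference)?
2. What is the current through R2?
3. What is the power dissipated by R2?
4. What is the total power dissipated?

Nodal analysis, taking node 2 as the 0 V reference.
Source V1 fixes V_0 = 15 V.
KCL at each unknown node (sum of currents leaving = 0; resistances in Ω):
  Node 1: (V_1 - 15)/60 + (V_1 - 0)/500 = 0
Collecting terms: 0.01867 × V_1 = 0.25  =>  V_1 = 13.39 V
Part 1:
  Read off the nodal solution: V_1 = 13.39 V
Part 2:
  I_R2 = (V_1 - V_2)/R2 = (13.39 - 0)/500 = 0.02679 A
  Magnitude: I_R2 = 0.02679 A
Part 3:
  I_R2 = (V_1 - V_2)/R2 = (13.39 - 0)/500 = 0.02679 A
  P_R2 = I_R2² × R2 = (0.02679)² × 500 = 0.3587 W
Part 4:
  Power in each resistor, P = (ΔV)²/R:
    P_R1 = (15 - 13.39)²/60 = 0.04305 W
    P_R2 = (13.39 - 0)²/500 = 0.3587 W
  P_total = P_R1 + P_R2 = 0.4018 W

Final answers:
1. V_1 = 13.39 V
2. I_R2 = 0.02679 A
3. P_R2 = 0.3587 W
4. P_total = 0.4018 W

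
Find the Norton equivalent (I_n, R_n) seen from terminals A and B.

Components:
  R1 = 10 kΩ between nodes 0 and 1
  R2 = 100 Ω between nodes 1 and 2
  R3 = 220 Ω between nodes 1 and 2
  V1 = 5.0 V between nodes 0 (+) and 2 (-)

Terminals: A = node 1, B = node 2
Find the Thévenin equivalent first; then I_n = V_th/R_th and R_n = R_th.
Step 1 — V_th is the open-circuit voltage V_A - V_B (nothing connected across the terminals).
Nodal analysis, taking node 2 as the 0 V reference.
Source V1 fixes V_0 = 5 V.
KCL at each unknown node (sum of currents leaving = 0; resistances in Ω):
  Node 1: (V_1 - 5)/10000 + (V_1 - 0)/100 + (V_1 - 0)/220 = 0
Collecting terms: 0.01465 × V_1 = 0.0005  =>  V_1 = 0.03414 V
V_th = V_1 - V_2 = 0.03414 - 0 = 0.03414 V
Step 2 — R_th: zero the source — replace V1 by a short circuit (node 2 merges into node 0) — and find the resistance seen between A (node 1) and B (node 0).
Reduce the network between node 1 (A) and node 0 (B) by series/parallel combination:
  Rp1 = R1 ‖ R2 ‖ R3 (parallel, all between nodes 0 and 1) = 1/(1/10000 + 1/100 + 1/220) = 68.28 Ω
R_th = 68.28 Ω
I_n = V_th/R_th = 0.03414/68.28 = 0.0005 A, and R_n = R_th = 68.28 Ω

Final answer: I_n = 0.0005 A, R_n = 68.28 Ω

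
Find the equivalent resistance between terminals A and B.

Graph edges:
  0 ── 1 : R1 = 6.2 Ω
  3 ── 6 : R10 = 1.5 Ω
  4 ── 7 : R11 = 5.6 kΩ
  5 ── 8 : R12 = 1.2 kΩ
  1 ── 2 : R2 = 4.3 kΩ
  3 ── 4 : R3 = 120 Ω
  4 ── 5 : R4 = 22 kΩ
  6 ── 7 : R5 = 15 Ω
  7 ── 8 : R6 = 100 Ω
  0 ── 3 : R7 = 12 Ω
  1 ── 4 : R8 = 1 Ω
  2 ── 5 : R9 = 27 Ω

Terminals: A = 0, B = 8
The network is not a plain series/parallel combination. Inject a 1 A test current into terminal A (node 0) and return it from terminal B (node 8); then R_eq = V_A / (1 A).
Nodal analysis, taking node 8 as the 0 V reference.
Current source I_test pushes 1 A into node 0 and draws it out of node 8.
KCL at each unknown node (sum of currents leaving = 0; resistances in Ω):
  Node 0: (V_0 - V_1)/6.2 + (V_0 - V_3)/12 - 1 = 0
  Node 1: (V_1 - V_0)/6.2 + (V_1 - V_2)/4300 + (V_1 - V_4)/1 = 0
  Node 2: (V_2 - V_1)/4300 + (V_2 - V_5)/27 = 0
  Node 3: (V_3 - V_0)/12 + (V_3 - V_4)/120 + (V_3 - V_6)/1.5 = 0
  Node 4: (V_4 - V_1)/1 + (V_4 - V_3)/120 + (V_4 - V_5)/22000 + (V_4 - V_7)/5600 = 0
  Node 5: (V_5 - V_2)/27 + (V_5 - V_4)/22000 + (V_5 - 0)/1200 = 0
  Node 6: (V_6 - V_3)/1.5 + (V_6 - V_7)/15 = 0
  Node 7: (V_7 - V_4)/5600 + (V_7 - V_6)/15 + (V_7 - 0)/100 = 0
Collecting terms (coefficients in siemens):
  0.2446·V_0 - 0.1613·V_1 - 0.08333·V_3 = 1
  1.162·V_1 - 0.1613·V_0 - 0.0002326·V_2 - 1·V_4 = 0
  0.03727·V_2 - 0.0002326·V_1 - 0.03704·V_5 = 0
  0.7583·V_3 - 0.08333·V_0 - 0.008333·V_4 - 0.6667·V_6 = 0
  1.009·V_4 - 1·V_1 - 0.008333·V_3 - 0.00004545·V_5 - 0.0001786·V_7 = 0
  0.03792·V_5 - 0.03704·V_2 - 0.00004545·V_4 = 0
  0.7333·V_6 - 0.6667·V_3 - 0.06667·V_7 = 0
  0.07685·V_7 - 0.0001786·V_4 - 0.06667·V_6 = 0
Solving these 8 simultaneous equations (Gaussian elimination) gives:
  V_0 = 124.1 V, V_1 = 123.4 V, V_2 = 31.32 V, V_3 = 113.4 V
  V_4 = 123.3 V, V_5 = 30.74 V, V_6 = 112 V, V_7 = 97.44 V
R_eq = V_0 / 1 A = 124.1 Ω

Final answer: 124.1 Ω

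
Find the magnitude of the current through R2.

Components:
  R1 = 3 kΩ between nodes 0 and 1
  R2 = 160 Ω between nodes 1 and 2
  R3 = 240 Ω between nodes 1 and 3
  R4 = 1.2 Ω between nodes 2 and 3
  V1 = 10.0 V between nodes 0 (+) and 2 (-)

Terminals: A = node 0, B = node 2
Nodal analysis, taking node 2 as the 0 V reference.
Source V1 fixes V_0 = 10 V.
KCL at each unknown node (sum of currents leaving = 0; resistances in Ω):
  Node 1: (V_1 - 10)/3000 + (V_1 - 0)/160 + (V_1 - V_3)/240 = 0
  Node 3: (V_3 - V_1)/240 + (V_3 - 0)/1.2 = 0
Collecting terms (coefficients in siemens):
  0.01075·V_1 - 0.004167·V_3 = 0.003333
  0.8375·V_3 - 0.004167·V_1 = 0
Determinant D = (0.01075)(0.8375) - (-0.004167)(-0.004167) = 0.008986
V_1 = [(0.003333)(0.8375) - (-0.004167)(0)]/D = 0.3107 V
V_3 = [(0.01075)(0) - (0.003333)(-0.004167)]/D = 0.001546 V
I_R2 = (V_1 - V_2)/R2 = (0.3107 - 0)/160 = 0.001942 A
|I_R2| = 0.001942 A

Final answer: |I_R2| = 0.001942 A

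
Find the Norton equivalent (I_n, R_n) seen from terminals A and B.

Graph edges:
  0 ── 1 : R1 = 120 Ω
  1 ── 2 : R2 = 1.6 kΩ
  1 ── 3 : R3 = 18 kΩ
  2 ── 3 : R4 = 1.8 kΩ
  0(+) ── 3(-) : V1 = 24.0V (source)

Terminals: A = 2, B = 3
Find the Thévenin equivalent first; then I_n = V_th/R_th and R_n = R_th.
Step 1 — V_th is the open-circuit voltage V_A - V_B (nothing connected across the terminals).
Nodal analysis, taking node 3 as the 0 V reference.
Source V1 fixes V_0 = 24 V.
KCL at each unknown node (sum of currents leaving = 0; resistances in Ω):
  Node 1: (V_1 - 24)/120 + (V_1 - V_2)/1600 + (V_1 - 0)/18000 = 0
  Node 2: (V_2 - V_1)/1600 + (V_2 - 0)/1800 = 0
Collecting terms (coefficients in siemens):
  0.009014·V_1 - 0.000625·V_2 = 0.2
  0.001181·V_2 - 0.000625·V_1 = 0
Determinant D = (0.009014)(0.001181) - (-0.000625)(-0.000625) = 0.00001025
V_1 = [(0.2)(0.001181) - (-0.000625)(0)]/D = 23.03 V
V_2 = [(0.009014)(0) - (0.2)(-0.000625)]/D = 12.19 V
V_th = V_2 - V_3 = 12.19 - 0 = 12.19 V
Step 2 — R_th: zero the source — replace V1 by a short circuit (node 3 merges into node 0) — and find the resistance seen between A (node 2) and B (node 0).
Reduce the network between node 2 (A) and node 0 (B) by series/parallel combination:
  Rp1 = R1 ‖ R3 (parallel, both between nodes 0 and 1) = 1/(1/120 + 1/18000) = 119.2 Ω
  Rs1 = R2 + Rp1 (series, joined only at node 1) = 1600 + 119.2 = 1719 Ω
  Rp2 = R4 ‖ Rs1 (parallel, both between nodes 0 and 2) = 1/(1/1800 + 1/1719) = 879.3 Ω
R_th = 879.3 Ω
I_n = V_th/R_th = 12.19/879.3 = 0.01387 A, and R_n = R_th = 879.3 Ω

Final answer: I_n = 0.01387 A, R_n = 879.3 Ω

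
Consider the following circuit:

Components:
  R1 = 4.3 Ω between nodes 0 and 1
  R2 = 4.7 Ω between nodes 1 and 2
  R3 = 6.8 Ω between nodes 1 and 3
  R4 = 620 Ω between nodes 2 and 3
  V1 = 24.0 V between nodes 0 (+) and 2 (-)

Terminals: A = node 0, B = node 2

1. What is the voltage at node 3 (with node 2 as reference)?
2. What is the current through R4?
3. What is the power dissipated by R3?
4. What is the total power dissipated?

Nodal analysis, taking node 2 as the 0 V reference.
Source V1 fixes V_0 = 24 V.
KCL at each unknown node (sum of currents leaving = 0; resistances in Ω):
  Node 1: (V_1 - 24)/4.3 + (V_1 - 0)/4.7 + (V_1 - V_3)/6.8 = 0
  Node 3: (V_3 - V_1)/6.8 + (V_3 - 0)/620 = 0
Collecting terms (coefficients in siemens):
  0.5924·V_1 - 0.1471·V_3 = 5.581
  0.1487·V_3 - 0.1471·V_1 = 0
Determinant D = (0.5924)(0.1487) - (-0.1471)(-0.1471) = 0.06644
V_1 = [(5.581)(0.1487) - (-0.1471)(0)]/D = 12.49 V
V_3 = [(0.5924)(0) - (5.581)(-0.1471)]/D = 12.35 V
Part 1:
  Read off the nodal solution: V_3 = 12.35 V
Part 2:
  I_R4 = (V_2 - V_3)/R4 = (0 - 12.35)/620 = -0.01992 A
  Magnitude: I_R4 = 0.01992 A
Part 3:
  I_R3 = (V_1 - V_3)/R3 = (12.49 - 12.35)/6.8 = 0.01992 A
  P_R3 = I_R3² × R3 = (0.01992)² × 6.8 = 0.002699 W
Part 4:
  Power in each resistor, P = (ΔV)²/R:
    P_R1 = (24 - 12.49)²/4.3 = 30.82 W
    P_R2 = (12.49 - 0)²/4.7 = 33.18 W
    P_R3 = (12.49 - 12.35)²/6.8 = 0.002699 W
    P_R4 = (0 - 12.35)²/620 = 0.2461 W
  P_total = P_R1 + P_R2 + P_R3 + P_R4 = 64.25 W

Final answers:
1. V_3 = 12.35 V
2. I_R4 = 0.01992 A
3. P_R3 = 0.002699 W
4. P_total = 64.25 W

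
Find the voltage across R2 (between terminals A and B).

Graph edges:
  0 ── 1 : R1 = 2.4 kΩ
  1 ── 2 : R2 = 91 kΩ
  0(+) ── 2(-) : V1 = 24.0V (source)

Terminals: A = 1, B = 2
R1 and R2 are in series across V1 (node 0 → node 1 → node 2), and the output A–B is taken across R2, so this is a voltage divider.
Series current: I = V1/(R1 + R2) = 24/(2400 + 91000) = 24/93400 = 0.000257 A
V_R2 = I × R2 = V1 × R2/(R1 + R2) = 24 × 91000/93400 = 23.38 V

Final answer: 23.38 V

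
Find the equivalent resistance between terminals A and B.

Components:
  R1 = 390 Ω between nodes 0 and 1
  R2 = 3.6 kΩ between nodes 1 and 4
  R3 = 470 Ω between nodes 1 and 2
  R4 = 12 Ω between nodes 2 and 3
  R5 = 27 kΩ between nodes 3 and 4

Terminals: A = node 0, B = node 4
Reduce the network between node 0 (A) and node 4 (B) by series/parallel combination:
  Rs1 = R3 + R4 (series, joined only at node 2) = 470 + 12 = 482 Ω
  Rs2 = R5 + Rs1 (series, joined only at node 3) = 27000 + 482 = 27480 Ω
  Rp1 = R2 ‖ Rs2 (parallel, both between nodes 1 and 4) = 1/(1/3600 + 1/27480) = 3183 Ω
  Rs3 = R1 + Rp1 (series, joined only at node 1) = 390 + 3183 = 3573 Ω
R_eq = 3.573 kΩ

Final answer: 3.573 kΩ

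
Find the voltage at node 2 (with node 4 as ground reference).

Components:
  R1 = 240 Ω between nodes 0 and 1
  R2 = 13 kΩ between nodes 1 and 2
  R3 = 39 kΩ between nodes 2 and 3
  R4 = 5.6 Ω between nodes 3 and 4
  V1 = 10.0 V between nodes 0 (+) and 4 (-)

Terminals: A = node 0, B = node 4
Nodal analysis, taking node 4 as the 0 V reference.
Source V1 fixes V_0 = 10 V.
KCL at each unknown node (sum of currents leaving = 0; resistances in Ω):
  Node 1: (V_1 - 10)/240 + (V_1 - V_2)/13000 = 0
  Node 2: (V_2 - V_1)/13000 + (V_2 - V_3)/39000 = 0
  Node 3: (V_3 - V_2)/39000 + (V_3 - 0)/5.6 = 0
Collecting terms (coefficients in siemens):
  0.004244·V_1 - 0.00007692·V_2 = 0.04167
  0.0001026·V_2 - 0.00007692·V_1 - 0.00002564·V_3 = 0
  0.1786·V_3 - 0.00002564·V_2 = 0
Solving these 3 simultaneous equations (Gaussian elimination) gives:
  V_1 = 9.954 V, V_2 = 7.466 V, V_3 = 0.001072 V
The requested potential is V_2 = 7.466 V.

Final answer: V_2 = 7.466 V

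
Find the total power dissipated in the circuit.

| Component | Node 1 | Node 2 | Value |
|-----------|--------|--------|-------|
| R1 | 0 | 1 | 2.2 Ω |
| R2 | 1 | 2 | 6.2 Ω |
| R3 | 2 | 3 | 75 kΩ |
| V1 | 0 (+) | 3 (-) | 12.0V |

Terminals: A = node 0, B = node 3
Nodal analysis, taking node 3 as the 0 V reference.
Source V1 fixes V_0 = 12 V.
KCL at each unknown node (sum of currents leaving = 0; resistances in Ω):
  Node 1: (V_1 - 12)/2.2 + (V_1 - V_2)/6.2 = 0
  Node 2: (V_2 - V_1)/6.2 + (V_2 - 0)/75000 = 0
Collecting terms (coefficients in siemens):
  0.6158·V_1 - 0.1613·V_2 = 5.455
  0.1613·V_2 - 0.1613·V_1 = 0
Determinant D = (0.6158)(0.1613) - (-0.1613)(-0.1613) = 0.07332
V_1 = [(5.455)(0.1613) - (-0.1613)(0)]/D = 12 V
V_2 = [(0.6158)(0) - (5.455)(-0.1613)]/D = 12 V
Power in each resistor, P = (ΔV)²/R:
  P_R1 = (12 - 12)²/2.2 = 0.00000005631 W
  P_R2 = (12 - 12)²/6.2 = 0.0000001587 W
  P_R3 = (12 - 0)²/75000 = 0.00192 W
P_total = P_R1 + P_R2 + P_R3 = 0.00192 W

Final answer: 0.00192 W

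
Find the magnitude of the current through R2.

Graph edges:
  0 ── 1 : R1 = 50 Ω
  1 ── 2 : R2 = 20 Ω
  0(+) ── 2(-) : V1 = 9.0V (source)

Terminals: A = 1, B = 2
Nodal analysis, taking node 2 as the 0 V reference.
Source V1 fixes V_0 = 9 V.
KCL at each unknown node (sum of currents leaving = 0; resistances in Ω):
  Node 1: (V_1 - 9)/50 + (V_1 - 0)/20 = 0
Collecting terms: 0.07 × V_1 = 0.18  =>  V_1 = 2.571 V
I_R2 = (V_1 - V_2)/R2 = (2.571 - 0)/20 = 0.1286 A
|I_R2| = 0.1286 A

Final answer: |I_R2| = 0.1286 A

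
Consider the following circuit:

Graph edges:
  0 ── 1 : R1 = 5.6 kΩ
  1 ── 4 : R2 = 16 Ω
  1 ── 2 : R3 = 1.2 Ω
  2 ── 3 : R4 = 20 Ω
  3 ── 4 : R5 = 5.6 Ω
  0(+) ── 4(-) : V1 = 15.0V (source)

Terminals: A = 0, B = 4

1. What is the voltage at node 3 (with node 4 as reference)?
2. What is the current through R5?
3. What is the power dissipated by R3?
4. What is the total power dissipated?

Nodal analysis, taking node 4 as the 0 V reference.
Source V1 fixes V_0 = 15 V.
KCL at each unknown node (sum of currents leaving = 0; resistances in Ω):
  Node 1: (V_1 - 15)/5600 + (V_1 - 0)/16 + (V_1 - V_2)/1.2 = 0
  Node 2: (V_2 - V_1)/1.2 + (V_2 - V_3)/20 = 0
  Node 3: (V_3 - V_2)/20 + (V_3 - 0)/5.6 = 0
Collecting terms (coefficients in siemens):
  0.896·V_1 - 0.8333·V_2 = 0.002679
  0.8833·V_2 - 0.8333·V_1 - 0.05·V_3 = 0
  0.2286·V_3 - 0.05·V_2 = 0
Solving these 3 simultaneous equations (Gaussian elimination) gives:
  V_1 = 0.02679 V, V_2 = 0.02559 V, V_3 = 0.005597 V
Part 1:
  Read off the nodal solution: V_3 = 0.005597 V
Part 2:
  I_R5 = (V_3 - V_4)/R5 = (0.005597 - 0)/5.6 = 0.0009995 A
  Magnitude: I_R5 = 0.0009995 A
Part 3:
  I_R3 = (V_1 - V_2)/R3 = (0.02679 - 0.02559)/1.2 = 0.0009995 A
  P_R3 = I_R3² × R3 = (0.0009995)² × 1.2 = 0.000001199 W
Part 4:
  Power in each resistor, P = (ΔV)²/R:
    P_R1 = (15 - 0.02679)²/5600 = 0.04004 W
    P_R2 = (0.02679 - 0)²/16 = 0.00004485 W
    P_R3 = (0.02679 - 0.02559)²/1.2 = 0.000001199 W
    P_R4 = (0.02559 - 0.005597)²/20 = 0.00001998 W
    P_R5 = (0.005597 - 0)²/5.6 = 0.000005595 W
  P_total = P_R1 + P_R2 + P_R3 + P_R4 + P_R5 = 0.04011 W

Final answers:
1. V_3 = 0.005597 V
2. I_R5 = 0.0009995 A
3. P_R3 = 1.199e-06 W
4. P_total = 0.04011 W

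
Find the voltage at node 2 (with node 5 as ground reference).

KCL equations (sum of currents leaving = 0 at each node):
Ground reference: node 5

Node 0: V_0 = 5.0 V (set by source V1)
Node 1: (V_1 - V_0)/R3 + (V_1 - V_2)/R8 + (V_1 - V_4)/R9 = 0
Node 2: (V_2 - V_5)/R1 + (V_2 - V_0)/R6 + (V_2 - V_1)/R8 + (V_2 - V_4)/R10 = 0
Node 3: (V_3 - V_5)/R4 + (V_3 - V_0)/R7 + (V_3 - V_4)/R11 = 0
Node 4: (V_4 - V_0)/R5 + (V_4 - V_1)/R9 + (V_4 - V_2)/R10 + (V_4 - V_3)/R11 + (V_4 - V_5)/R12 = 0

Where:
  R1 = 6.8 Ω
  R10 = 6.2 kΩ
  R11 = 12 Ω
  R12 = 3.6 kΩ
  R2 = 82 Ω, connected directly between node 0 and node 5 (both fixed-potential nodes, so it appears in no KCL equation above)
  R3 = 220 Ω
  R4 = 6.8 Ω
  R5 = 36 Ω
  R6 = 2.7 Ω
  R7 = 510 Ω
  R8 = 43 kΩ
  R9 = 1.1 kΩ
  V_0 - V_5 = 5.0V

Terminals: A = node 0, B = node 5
Nodal analysis, taking node 5 as the 0 V reference.
Source V1 fixes V_0 = 5 V.
KCL at each unknown node (sum of currents leaving = 0; resistances in Ω):
  Node 1: (V_1 - 5)/220 + (V_1 - V_2)/43000 + (V_1 - V_4)/1100 = 0
  Node 2: (V_2 - 0)/6.8 + (V_2 - 5)/2.7 + (V_2 - V_1)/43000 + (V_2 - V_4)/6200 = 0
  Node 3: (V_3 - 0)/6.8 + (V_3 - 5)/510 + (V_3 - V_4)/12 = 0
  Node 4: (V_4 - 5)/36 + (V_4 - V_1)/1100 + (V_4 - V_2)/6200 + (V_4 - V_3)/12 + (V_4 - 0)/3600 = 0
Collecting terms (coefficients in siemens):
  0.005478·V_1 - 0.00002326·V_2 - 0.0009091·V_4 = 0.02273
  0.5176·V_2 - 0.00002326·V_1 - 0.0001613·V_4 = 1.852
  0.2324·V_3 - 0.08333·V_4 = 0.009804
  0.1125·V_4 - 0.0009091·V_1 - 0.0001613·V_2 - 0.08333·V_3 = 0.1389
Solving these 4 simultaneous equations (Gaussian elimination) gives:
  V_1 = 4.46 V, V_2 = 3.578 V, V_3 = 0.6808 V, V_4 = 1.781 V
The requested potential is V_2 = 3.578 V.

Final answer: V_2 = 3.578 V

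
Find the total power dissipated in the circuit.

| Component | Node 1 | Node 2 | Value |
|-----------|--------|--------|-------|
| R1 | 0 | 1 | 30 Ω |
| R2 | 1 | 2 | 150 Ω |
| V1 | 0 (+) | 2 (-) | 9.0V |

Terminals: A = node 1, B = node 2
Nodal analysis, taking node 2 as the 0 V reference.
Source V1 fixes V_0 = 9 V.
KCL at each unknown node (sum of currents leaving = 0; resistances in Ω):
  Node 1: (V_1 - 9)/30 + (V_1 - 0)/150 = 0
Collecting terms: 0.04 × V_1 = 0.3  =>  V_1 = 7.5 V
Power in each resistor, P = (ΔV)²/R:
  P_R1 = (9 - 7.5)²/30 = 0.075 W
  P_R2 = (7.5 - 0)²/150 = 0.375 W
P_total = P_R1 + P_R2 = 0.45 W

Final answer: 0.45 W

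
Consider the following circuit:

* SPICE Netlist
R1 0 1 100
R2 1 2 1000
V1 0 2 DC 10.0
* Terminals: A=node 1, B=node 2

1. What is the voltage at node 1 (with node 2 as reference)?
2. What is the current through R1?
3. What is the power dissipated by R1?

Nodal analysis, taking node 2 as the 0 V reference.
Source V1 fixes V_0 = 10 V.
KCL at each unknown node (sum of currents leaving = 0; resistances in Ω):
  Node 1: (V_1 - 10)/100 + (V_1 - 0)/1000 = 0
Collecting terms: 0.011 × V_1 = 0.1  =>  V_1 = 9.091 V
Part 1:
  Read off the nodal solution: V_1 = 9.091 V
Part 2:
  I_R1 = (V_0 - V_1)/R1 = (10 - 9.091)/100 = 0.009091 A
  Magnitude: I_R1 = 0.009091 A
Part 3:
  I_R1 = (V_0 - V_1)/R1 = (10 - 9.091)/100 = 0.009091 A
  P_R1 = I_R1² × R1 = (0.009091)² × 100 = 0.008264 W

Final answers:
1. V_1 = 9.091 V
2. I_R1 = 0.009091 A
3. P_R1 = 0.008264 W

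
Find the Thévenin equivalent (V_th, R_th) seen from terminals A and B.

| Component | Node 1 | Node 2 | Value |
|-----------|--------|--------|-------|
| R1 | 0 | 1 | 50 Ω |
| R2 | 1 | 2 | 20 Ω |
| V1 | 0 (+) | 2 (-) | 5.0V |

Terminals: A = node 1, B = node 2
Step 1 — V_th is the open-circuit voltage V_A - V_B (nothing connected across the terminals).
Nodal analysis, taking node 2 as the 0 V reference.
Source V1 fixes V_0 = 5 V.
KCL at each unknown node (sum of currents leaving = 0; resistances in Ω):
  Node 1: (V_1 - 5)/50 + (V_1 - 0)/20 = 0
Collecting terms: 0.07 × V_1 = 0.1  =>  V_1 = 1.429 V
V_th = V_1 - V_2 = 1.429 - 0 = 1.429 V
Step 2 — R_th: zero the source — replace V1 by a short circuit (node 2 merges into node 0) — and find the resistance seen between A (node 1) and B (node 0).
Reduce the network between node 1 (A) and node 0 (B) by series/parallel combination:
  Rp1 = R1 ‖ R2 (parallel, both between nodes 0 and 1) = 1/(1/50 + 1/20) = 14.29 Ω
R_th = 14.29 Ω

Final answer: V_th = 1.429 V, R_th = 14.29 Ω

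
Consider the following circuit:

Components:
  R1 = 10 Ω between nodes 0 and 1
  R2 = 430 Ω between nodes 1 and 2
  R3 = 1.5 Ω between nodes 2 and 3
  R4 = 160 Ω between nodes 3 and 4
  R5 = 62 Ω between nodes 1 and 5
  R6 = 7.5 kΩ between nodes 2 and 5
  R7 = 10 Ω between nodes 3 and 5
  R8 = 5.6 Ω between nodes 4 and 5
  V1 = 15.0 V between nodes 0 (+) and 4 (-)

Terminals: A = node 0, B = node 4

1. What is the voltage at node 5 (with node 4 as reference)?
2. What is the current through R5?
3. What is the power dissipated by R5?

Nodal analysis, taking node 4 as the 0 V reference.
Source V1 fixes V_0 = 15 V.
KCL at each unknown node (sum of currents leaving = 0; resistances in Ω):
  Node 1: (V_1 - 15)/10 + (V_1 - V_2)/430 + (V_1 - V_5)/62 = 0
  Node 2: (V_2 - V_1)/430 + (V_2 - V_3)/1.5 + (V_2 - V_5)/7500 = 0
  Node 3: (V_3 - V_2)/1.5 + (V_3 - 0)/160 + (V_3 - V_5)/10 = 0
  Node 5: (V_5 - V_1)/62 + (V_5 - V_2)/7500 + (V_5 - V_3)/10 + (V_5 - 0)/5.6 = 0
Collecting terms (coefficients in siemens):
  0.1185·V_1 - 0.002326·V_2 - 0.01613·V_5 = 1.5
  0.6691·V_2 - 0.002326·V_1 - 0.6667·V_3 - 0.0001333·V_5 = 0
  0.7729·V_3 - 0.6667·V_2 - 0.1·V_5 = 0
  0.2948·V_5 - 0.01613·V_1 - 0.0001333·V_2 - 0.1·V_3 = 0
Solving these 4 simultaneous equations (Gaussian elimination) gives:
  V_1 = 12.85 V, V_2 = 1.381 V, V_3 = 1.341 V, V_5 = 1.158 V
Part 1:
  Read off the nodal solution: V_5 = 1.158 V
Part 2:
  I_R5 = (V_1 - V_5)/R5 = (12.85 - 1.158)/62 = 0.1885 A
  Magnitude: I_R5 = 0.1885 A
Part 3:
  I_R5 = (V_1 - V_5)/R5 = (12.85 - 1.158)/62 = 0.1885 A
  P_R5 = I_R5² × R5 = (0.1885)² × 62 = 2.204 W

Final answers:
1. V_5 = 1.158 V
2. I_R5 = 0.1885 A
3. P_R5 = 2.204 W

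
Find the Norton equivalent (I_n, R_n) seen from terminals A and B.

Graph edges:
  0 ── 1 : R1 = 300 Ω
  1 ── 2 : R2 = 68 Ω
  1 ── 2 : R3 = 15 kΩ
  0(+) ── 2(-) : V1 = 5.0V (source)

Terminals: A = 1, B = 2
Find the Thévenin equivalent first; then I_n = V_th/R_th and R_n = R_th.
Step 1 — V_th is the open-circuit voltage V_A - V_B (nothing connected across the terminals).
Nodal analysis, taking node 2 as the 0 V reference.
Source V1 fixes V_0 = 5 V.
KCL at each unknown node (sum of currents leaving = 0; resistances in Ω):
  Node 1: (V_1 - 5)/300 + (V_1 - 0)/68 + (V_1 - 0)/15000 = 0
Collecting terms: 0.01811 × V_1 = 0.01667  =>  V_1 = 0.9205 V
V_th = V_1 - V_2 = 0.9205 - 0 = 0.9205 V
Step 2 — R_th: zero the source — replace V1 by a short circuit (node 2 merges into node 0) — and find the resistance seen between A (node 1) and B (node 0).
Reduce the network between node 1 (A) and node 0 (B) by series/parallel combination:
  Rp1 = R1 ‖ R2 ‖ R3 (parallel, all between nodes 0 and 1) = 1/(1/300 + 1/68 + 1/15000) = 55.23 Ω
R_th = 55.23 Ω
I_n = V_th/R_th = 0.9205/55.23 = 0.01667 A, and R_n = R_th = 55.23 Ω

Final answer: I_n = 0.01667 A, R_n = 55.23 Ω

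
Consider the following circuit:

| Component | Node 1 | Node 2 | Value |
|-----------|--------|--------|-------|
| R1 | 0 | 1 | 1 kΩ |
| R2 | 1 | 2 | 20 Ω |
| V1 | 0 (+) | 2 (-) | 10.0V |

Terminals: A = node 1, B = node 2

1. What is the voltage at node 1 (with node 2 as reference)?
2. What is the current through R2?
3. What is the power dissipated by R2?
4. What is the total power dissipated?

Nodal analysis, taking node 2 as the 0 V reference.
Source V1 fixes V_0 = 10 V.
KCL at each unknown node (sum of currents leaving = 0; resistances in Ω):
  Node 1: (V_1 - 10)/1000 + (V_1 - 0)/20 = 0
Collecting terms: 0.051 × V_1 = 0.01  =>  V_1 = 0.1961 V
Part 1:
  Read off the nodal solution: V_1 = 0.1961 V
Part 2:
  I_R2 = (V_1 - V_2)/R2 = (0.1961 - 0)/20 = 0.009804 A
  Magnitude: I_R2 = 0.009804 A
Part 3:
  I_R2 = (V_1 - V_2)/R2 = (0.1961 - 0)/20 = 0.009804 A
  P_R2 = I_R2² × R2 = (0.009804)² × 20 = 0.001922 W
Part 4:
  Power in each resistor, P = (ΔV)²/R:
    P_R1 = (10 - 0.1961)²/1000 = 0.09612 W
    P_R2 = (0.1961 - 0)²/20 = 0.001922 W
  P_total = P_R1 + P_R2 = 0.09804 W

Final answers:
1. V_1 = 0.1961 V
2. I_R2 = 0.009804 A
3. P_R2 = 0.001922 W
4. P_total = 0.09804 W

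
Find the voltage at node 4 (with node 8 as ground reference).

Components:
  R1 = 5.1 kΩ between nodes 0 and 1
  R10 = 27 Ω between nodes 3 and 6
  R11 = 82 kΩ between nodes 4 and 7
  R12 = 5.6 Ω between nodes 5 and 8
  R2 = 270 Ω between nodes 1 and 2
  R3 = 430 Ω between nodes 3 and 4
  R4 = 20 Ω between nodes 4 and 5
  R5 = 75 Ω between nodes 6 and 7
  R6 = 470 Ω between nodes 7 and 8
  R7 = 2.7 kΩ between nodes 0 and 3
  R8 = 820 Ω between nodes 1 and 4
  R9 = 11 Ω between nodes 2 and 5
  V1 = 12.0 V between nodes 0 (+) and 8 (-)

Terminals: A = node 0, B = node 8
Nodal analysis, taking node 8 as the 0 V reference.
Source V1 fixes V_0 = 12 V.
KCL at each unknown node (sum of currents leaving = 0; resistances in Ω):
  Node 1: (V_1 - 12)/5100 + (V_1 - V_2)/270 + (V_1 - V_4)/820 = 0
  Node 2: (V_2 - V_1)/270 + (V_2 - V_5)/11 = 0
  Node 3: (V_3 - V_4)/430 + (V_3 - 12)/2700 + (V_3 - V_6)/27 = 0
  Node 4: (V_4 - V_3)/430 + (V_4 - V_5)/20 + (V_4 - V_1)/820 + (V_4 - V_7)/82000 = 0
  Node 5: (V_5 - V_4)/20 + (V_5 - V_2)/11 + (V_5 - 0)/5.6 = 0
  Node 6: (V_6 - V_7)/75 + (V_6 - V_3)/27 = 0
  Node 7: (V_7 - V_6)/75 + (V_7 - 0)/470 + (V_7 - V_4)/82000 = 0
Collecting terms (coefficients in siemens):
  0.005119·V_1 - 0.003704·V_2 - 0.00122·V_4 = 0.002353
  0.09461·V_2 - 0.003704·V_1 - 0.09091·V_5 = 0
  0.03973·V_3 - 0.002326·V_4 - 0.03704·V_6 = 0.004444
  0.05356·V_4 - 0.00122·V_1 - 0.002326·V_3 - 0.05·V_5 - 0.0000122·V_7 = 0
  0.3195·V_5 - 0.09091·V_2 - 0.05·V_4 = 0
  0.05037·V_6 - 0.03704·V_3 - 0.01333·V_7 = 0
  0.01547·V_7 - 0.0000122·V_4 - 0.01333·V_6 = 0
Solving these 7 simultaneous equations (Gaussian elimination) gives:
  V_1 = 0.5108 V, V_2 = 0.04418 V, V_3 = 1.04 V, V_4 = 0.0805 V
  V_5 = 0.02517 V, V_6 = 0.9911 V, V_7 = 0.8541 V
The requested potential is V_4 = 0.0805 V.

Final answer: V_4 = 0.0805 V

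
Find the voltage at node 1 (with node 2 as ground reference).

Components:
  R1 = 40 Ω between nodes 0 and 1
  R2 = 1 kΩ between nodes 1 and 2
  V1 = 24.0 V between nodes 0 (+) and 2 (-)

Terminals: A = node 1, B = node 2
Nodal analysis, taking node 2 as the 0 V reference.
Source V1 fixes V_0 = 24 V.
KCL at each unknown node (sum of currents leaving = 0; resistances in Ω):
  Node 1: (V_1 - 24)/40 + (V_1 - 0)/1000 = 0
Collecting terms: 0.026 × V_1 = 0.6  =>  V_1 = 23.08 V
The requested potential is V_1 = 23.08 V.

Final answer: V_1 = 23.08 V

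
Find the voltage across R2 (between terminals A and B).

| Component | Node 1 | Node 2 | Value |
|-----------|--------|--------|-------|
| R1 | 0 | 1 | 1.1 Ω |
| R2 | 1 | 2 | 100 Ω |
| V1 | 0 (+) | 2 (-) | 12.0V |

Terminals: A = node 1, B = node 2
R1 and R2 are in series across V1 (node 0 → node 1 → node 2), and the output A–B is taken across R2, so this is a voltage divider.
Series current: I = V1/(R1 + R2) = 12/(1.1 + 100) = 12/101.1 = 0.1187 A
V_R2 = I × R2 = V1 × R2/(R1 + R2) = 12 × 100/101.1 = 11.87 V

Final answer: 11.87 V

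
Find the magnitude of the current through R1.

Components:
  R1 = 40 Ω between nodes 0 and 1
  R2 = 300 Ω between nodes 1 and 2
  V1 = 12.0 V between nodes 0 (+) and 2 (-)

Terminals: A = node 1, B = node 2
Nodal analysis, taking node 2 as the 0 V reference.
Source V1 fixes V_0 = 12 V.
KCL at each unknown node (sum of currents leaving = 0; resistances in Ω):
  Node 1: (V_1 - 12)/40 + (V_1 - 0)/300 = 0
Collecting terms: 0.02833 × V_1 = 0.3  =>  V_1 = 10.59 V
I_R1 = (V_0 - V_1)/R1 = (12 - 10.59)/40 = 0.03529 A
|I_R1| = 0.03529 A

Final answer: |I_R1| = 0.03529 A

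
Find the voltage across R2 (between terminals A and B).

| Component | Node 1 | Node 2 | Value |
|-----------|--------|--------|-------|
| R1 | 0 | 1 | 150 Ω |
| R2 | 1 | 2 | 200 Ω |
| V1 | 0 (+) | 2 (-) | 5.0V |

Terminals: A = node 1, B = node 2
R1 and R2 are in series across V1 (node 0 → node 1 → node 2), and the output A–B is taken across R2, so this is a voltage divider.
Series current: I = V1/(R1 + R2) = 5/(150 + 200) = 5/350 = 0.01429 A
V_R2 = I × R2 = V1 × R2/(R1 + R2) = 5 × 200/350 = 2.857 V

Final answer: 2.857 V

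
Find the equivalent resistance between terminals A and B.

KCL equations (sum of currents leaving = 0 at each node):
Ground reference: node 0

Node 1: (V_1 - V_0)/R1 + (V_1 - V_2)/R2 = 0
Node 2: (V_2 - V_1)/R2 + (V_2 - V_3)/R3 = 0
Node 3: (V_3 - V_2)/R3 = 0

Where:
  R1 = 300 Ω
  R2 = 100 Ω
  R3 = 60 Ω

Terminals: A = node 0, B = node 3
Reduce the network between node 0 (A) and node 3 (B) by series/parallel combination:
  Rs1 = R1 + R2 (series, joined only at node 1) = 300 + 100 = 400 Ω
  Rs2 = R3 + Rs1 (series, joined only at node 2) = 60 + 400 = 460 Ω
R_eq = 460 Ω

Final answer: 460 Ω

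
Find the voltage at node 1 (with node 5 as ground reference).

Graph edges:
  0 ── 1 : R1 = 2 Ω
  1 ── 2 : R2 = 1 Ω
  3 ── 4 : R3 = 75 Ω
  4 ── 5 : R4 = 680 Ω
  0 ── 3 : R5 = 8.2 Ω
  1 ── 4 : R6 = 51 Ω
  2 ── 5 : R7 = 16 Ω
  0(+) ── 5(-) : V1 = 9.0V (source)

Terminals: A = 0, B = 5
Nodal analysis, taking node 5 as the 0 V reference.
Source V1 fixes V_0 = 9 V.
KCL at each unknown node (sum of currents leaving = 0; resistances in Ω):
  Node 1: (V_1 - 9)/2 + (V_1 - V_2)/1 + (V_1 - V_4)/51 = 0
  Node 2: (V_2 - V_1)/1 + (V_2 - 0)/16 = 0
  Node 3: (V_3 - V_4)/75 + (V_3 - 9)/8.2 = 0
  Node 4: (V_4 - V_3)/75 + (V_4 - 0)/680 + (V_4 - V_1)/51 = 0
Collecting terms (coefficients in siemens):
  1.52·V_1 - 1·V_2 - 0.01961·V_4 = 4.5
  1.062·V_2 - 1·V_1 = 0
  0.1353·V_3 - 0.01333·V_4 = 1.098
  0.03441·V_4 - 0.01961·V_1 - 0.01333·V_3 = 0
Solving these 4 simultaneous equations (Gaussian elimination) gives:
  V_1 = 8.052 V, V_2 = 7.578 V, V_3 = 8.905 V, V_4 = 8.039 V
The requested potential is V_1 = 8.052 V.

Final answer: V_1 = 8.052 V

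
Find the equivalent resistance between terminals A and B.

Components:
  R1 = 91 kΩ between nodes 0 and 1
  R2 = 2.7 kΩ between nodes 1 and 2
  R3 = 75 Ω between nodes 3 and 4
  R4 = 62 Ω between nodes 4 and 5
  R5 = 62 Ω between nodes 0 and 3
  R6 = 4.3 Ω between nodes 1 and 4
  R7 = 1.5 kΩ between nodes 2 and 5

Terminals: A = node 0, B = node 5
The network is not a plain series/parallel combination. Inject a 1 A test current into terminal A (node 0) and return it from terminal B (node 5); then R_eq = V_A / (1 A).
Nodal analysis, taking node 5 as the 0 V reference.
Current source I_test pushes 1 A into node 0 and draws it out of node 5.
KCL at each unknown node (sum of currents leaving = 0; resistances in Ω):
  Node 0: (V_0 - V_1)/91000 + (V_0 - V_3)/62 - 1 = 0
  Node 1: (V_1 - V_0)/91000 + (V_1 - V_2)/2700 + (V_1 - V_4)/4.3 = 0
  Node 2: (V_2 - V_1)/2700 + (V_2 - 0)/1500 = 0
  Node 3: (V_3 - V_0)/62 + (V_3 - V_4)/75 = 0
  Node 4: (V_4 - V_1)/4.3 + (V_4 - V_3)/75 + (V_4 - 0)/62 = 0
Collecting terms (coefficients in siemens):
  0.01614·V_0 - 0.00001099·V_1 - 0.01613·V_3 = 1
  0.2329·V_1 - 0.00001099·V_0 - 0.0003704·V_2 - 0.2326·V_4 = 0
  0.001037·V_2 - 0.0003704·V_1 = 0
  0.02946·V_3 - 0.01613·V_0 - 0.01333·V_4 = 0
  0.262·V_4 - 0.2326·V_1 - 0.01333·V_3 = 0
Solving these 5 simultaneous equations (Gaussian elimination) gives:
  V_0 = 197.9 V, V_1 = 61.04 V, V_2 = 21.8 V, V_3 = 136 V
  V_4 = 61.1 V
R_eq = V_0 / 1 A = 197.9 Ω

Final answer: 197.9 Ω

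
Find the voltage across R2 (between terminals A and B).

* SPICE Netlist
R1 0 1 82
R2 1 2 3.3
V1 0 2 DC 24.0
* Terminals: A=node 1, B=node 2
R1 and R2 are in series across V1 (node 0 → node 1 → node 2), and the output A–B is taken across R2, so this is a voltage divider.
Series current: I = V1/(R1 + R2) = 24/(82 + 3.3) = 24/85.3 = 0.2814 A
V_R2 = I × R2 = V1 × R2/(R1 + R2) = 24 × 3.3/85.3 = 0.9285 V

Final answer: 0.9285 V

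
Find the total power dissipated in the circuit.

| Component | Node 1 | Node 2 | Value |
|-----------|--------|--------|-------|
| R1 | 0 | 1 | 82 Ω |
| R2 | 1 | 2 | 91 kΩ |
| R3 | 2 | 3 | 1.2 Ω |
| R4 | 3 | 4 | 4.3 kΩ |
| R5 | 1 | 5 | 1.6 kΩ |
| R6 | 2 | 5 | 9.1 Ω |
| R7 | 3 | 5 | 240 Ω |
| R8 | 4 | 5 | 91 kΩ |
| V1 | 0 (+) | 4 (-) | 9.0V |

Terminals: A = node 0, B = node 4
Nodal analysis, taking node 4 as the 0 V reference.
Source V1 fixes V_0 = 9 V.
KCL at each unknown node (sum of currents leaving = 0; resistances in Ω):
  Node 1: (V_1 - 9)/82 + (V_1 - V_2)/91000 + (V_1 - V_5)/1600 = 0
  Node 2: (V_2 - V_1)/91000 + (V_2 - V_3)/1.2 + (V_2 - V_5)/9.1 = 0
  Node 3: (V_3 - V_2)/1.2 + (V_3 - 0)/4300 + (V_3 - V_5)/240 = 0
  Node 5: (V_5 - V_1)/1600 + (V_5 - V_2)/9.1 + (V_5 - V_3)/240 + (V_5 - 0)/91000 = 0
Collecting terms (coefficients in siemens):
  0.01283·V_1 - 0.00001099·V_2 - 0.000625·V_5 = 0.1098
  0.9432·V_2 - 0.00001099·V_1 - 0.8333·V_3 - 0.1099·V_5 = 0
  0.8377·V_3 - 0.8333·V_2 - 0.004167·V_5 = 0
  0.1147·V_5 - 0.000625·V_1 - 0.1099·V_2 - 0.004167·V_3 = 0
Solving these 4 simultaneous equations (Gaussian elimination) gives:
  V_1 = 8.872 V, V_2 = 6.407 V, V_3 = 6.405 V, V_5 = 6.419 V
Power in each resistor, P = (ΔV)²/R:
  P_R1 = (9 - 8.872)²/82 = 0.0001996 W
  P_R2 = (8.872 - 6.407)²/91000 = 0.0000668 W
  P_R3 = (6.407 - 6.405)²/1.2 = 0.000002451 W
  P_R4 = (6.405 - 0)²/4300 = 0.00954 W
  P_R5 = (8.872 - 6.419)²/1600 = 0.00376 W
  P_R6 = (6.407 - 6.419)²/9.1 = 0.00001789 W
  P_R7 = (6.405 - 6.419)²/240 = 0.0000008729 W
  P_R8 = (0 - 6.419)²/91000 = 0.0004528 W
P_total = P_R1 + P_R2 + P_R3 + P_R4 + P_R5 + P_R6 + P_R7 + P_R8 = 0.01404 W

Final answer: 0.01404 W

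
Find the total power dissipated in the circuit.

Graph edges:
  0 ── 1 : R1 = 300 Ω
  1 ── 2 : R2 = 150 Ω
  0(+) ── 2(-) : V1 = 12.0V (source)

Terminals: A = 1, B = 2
Nodal analysis, taking node 2 as the 0 V reference.
Source V1 fixes V_0 = 12 V.
KCL at each unknown node (sum of currents leaving = 0; resistances in Ω):
  Node 1: (V_1 - 12)/300 + (V_1 - 0)/150 = 0
Collecting terms: 0.01 × V_1 = 0.04  =>  V_1 = 4 V
Power in each resistor, P = (ΔV)²/R:
  P_R1 = (12 - 4)²/300 = 0.2133 W
  P_R2 = (4 - 0)²/150 = 0.1067 W
P_total = P_R1 + P_R2 = 0.32 W

Final answer: 0.32 W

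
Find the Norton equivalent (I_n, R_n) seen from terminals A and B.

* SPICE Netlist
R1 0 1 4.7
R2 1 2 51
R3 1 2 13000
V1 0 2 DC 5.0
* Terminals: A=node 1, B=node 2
Find the Thévenin equivalent first; then I_n = V_th/R_th and R_n = R_th.
Step 1 — V_th is the open-circuit voltage V_A - V_B (nothing connected across the terminals).
Nodal analysis, taking node 2 as the 0 V reference.
Source V1 fixes V_0 = 5 V.
KCL at each unknown node (sum of currents leaving = 0; resistances in Ω):
  Node 1: (V_1 - 5)/4.7 + (V_1 - 0)/51 + (V_1 - 0)/13000 = 0
Collecting terms: 0.2325 × V_1 = 1.064  =>  V_1 = 4.577 V
V_th = V_1 - V_2 = 4.577 - 0 = 4.577 V
Step 2 — R_th: zero the source — replace V1 by a short circuit (node 2 merges into node 0) — and find the resistance seen between A (node 1) and B (node 0).
Reduce the network between node 1 (A) and node 0 (B) by series/parallel combination:
  Rp1 = R1 ‖ R2 ‖ R3 (parallel, all between nodes 0 and 1) = 1/(1/4.7 + 1/51 + 1/13000) = 4.302 Ω
R_th = 4.302 Ω
I_n = V_th/R_th = 4.577/4.302 = 1.064 A, and R_n = R_th = 4.302 Ω

Final answer: I_n = 1.064 A, R_n = 4.302 Ω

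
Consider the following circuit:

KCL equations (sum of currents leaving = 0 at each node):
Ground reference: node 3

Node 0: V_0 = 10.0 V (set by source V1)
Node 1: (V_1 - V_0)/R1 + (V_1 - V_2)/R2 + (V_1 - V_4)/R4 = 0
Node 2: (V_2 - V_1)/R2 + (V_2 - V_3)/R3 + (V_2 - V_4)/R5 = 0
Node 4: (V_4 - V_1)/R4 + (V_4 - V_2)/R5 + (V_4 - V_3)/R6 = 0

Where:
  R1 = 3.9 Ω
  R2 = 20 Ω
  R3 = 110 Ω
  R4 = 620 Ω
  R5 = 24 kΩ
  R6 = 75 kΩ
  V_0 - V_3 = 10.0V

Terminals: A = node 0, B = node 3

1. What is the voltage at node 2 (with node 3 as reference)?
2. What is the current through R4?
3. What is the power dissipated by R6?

Nodal analysis, taking node 3 as the 0 V reference.
Source V1 fixes V_0 = 10 V.
KCL at each unknown node (sum of currents leaving = 0; resistances in Ω):
  Node 1: (V_1 - 10)/3.9 + (V_1 - V_2)/20 + (V_1 - V_4)/620 = 0
  Node 2: (V_2 - V_1)/20 + (V_2 - 0)/110 + (V_2 - V_4)/24000 = 0
  Node 4: (V_4 - V_1)/620 + (V_4 - V_2)/24000 + (V_4 - 0)/75000 = 0
Collecting terms (coefficients in siemens):
  0.308·V_1 - 0.05·V_2 - 0.001613·V_4 = 2.564
  0.05913·V_2 - 0.05·V_1 - 0.00004167·V_4 = 0
  0.001668·V_4 - 0.001613·V_1 - 0.00004167·V_2 = 0
Solving these 3 simultaneous equations (Gaussian elimination) gives:
  V_1 = 9.708 V, V_2 = 8.216 V, V_4 = 9.593 V
Part 1:
  Read off the nodal solution: V_2 = 8.216 V
Part 2:
  I_R4 = (V_1 - V_4)/R4 = (9.708 - 9.593)/620 = 0.0001853 A
  Magnitude: I_R4 = 0.0001853 A
Part 3:
  I_R6 = (V_3 - V_4)/R6 = (0 - 9.593)/75000 = -0.0001279 A
  P_R6 = I_R6² × R6 = (-0.0001279)² × 75000 = 0.001227 W

Final answers:
1. V_2 = 8.216 V
2. I_R4 = 0.0001853 A
3. P_R6 = 0.001227 W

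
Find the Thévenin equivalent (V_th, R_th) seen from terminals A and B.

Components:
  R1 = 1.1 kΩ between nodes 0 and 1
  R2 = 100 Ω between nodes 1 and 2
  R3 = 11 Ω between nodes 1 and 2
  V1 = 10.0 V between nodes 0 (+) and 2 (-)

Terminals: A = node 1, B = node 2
Step 1 — V_th is the open-circuit voltage V_A - V_B (nothing connected across the terminals).
Nodal analysis, taking node 2 as the 0 V reference.
Source V1 fixes V_0 = 10 V.
KCL at each unknown node (sum of currents leaving = 0; resistances in Ω):
  Node 1: (V_1 - 10)/1100 + (V_1 - 0)/100 + (V_1 - 0)/11 = 0
Collecting terms: 0.1018 × V_1 = 0.009091  =>  V_1 = 0.08929 V
V_th = V_1 - V_2 = 0.08929 - 0 = 0.08929 V
Step 2 — R_th: zero the source — replace V1 by a short circuit (node 2 merges into node 0) — and find the resistance seen between A (node 1) and B (node 0).
Reduce the network between node 1 (A) and node 0 (B) by series/parallel combination:
  Rp1 = R1 ‖ R2 ‖ R3 (parallel, all between nodes 0 and 1) = 1/(1/1100 + 1/100 + 1/11) = 9.821 Ω
R_th = 9.821 Ω

Final answer: V_th = 0.08929 V, R_th = 9.821 Ω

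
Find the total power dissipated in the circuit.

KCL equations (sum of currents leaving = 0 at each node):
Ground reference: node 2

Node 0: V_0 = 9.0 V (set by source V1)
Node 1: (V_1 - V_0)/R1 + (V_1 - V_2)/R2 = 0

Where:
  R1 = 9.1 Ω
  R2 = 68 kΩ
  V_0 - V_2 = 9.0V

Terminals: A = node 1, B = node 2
Nodal analysis, taking node 2 as the 0 V reference.
Source V1 fixes V_0 = 9 V.
KCL at each unknown node (sum of currents leaving = 0; resistances in Ω):
  Node 1: (V_1 - 9)/9.1 + (V_1 - 0)/68000 = 0
Collecting terms: 0.1099 × V_1 = 0.989  =>  V_1 = 8.999 V
Power in each resistor, P = (ΔV)²/R:
  P_R1 = (9 - 8.999)²/9.1 = 0.0000001594 W
  P_R2 = (8.999 - 0)²/68000 = 0.001191 W
P_total = P_R1 + P_R2 = 0.001191 W

Final answer: 0.001191 W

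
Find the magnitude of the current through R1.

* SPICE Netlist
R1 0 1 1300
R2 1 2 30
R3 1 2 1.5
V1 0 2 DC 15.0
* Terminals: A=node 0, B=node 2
Nodal analysis, taking node 2 as the 0 V reference.
Source V1 fixes V_0 = 15 V.
KCL at each unknown node (sum of currents leaving = 0; resistances in Ω):
  Node 1: (V_1 - 15)/1300 + (V_1 - 0)/30 + (V_1 - 0)/1.5 = 0
Collecting terms: 0.7008 × V_1 = 0.01154  =>  V_1 = 0.01647 V
I_R1 = (V_0 - V_1)/R1 = (15 - 0.01647)/1300 = 0.01153 A
|I_R1| = 0.01153 A

Final answer: |I_R1| = 0.01153 A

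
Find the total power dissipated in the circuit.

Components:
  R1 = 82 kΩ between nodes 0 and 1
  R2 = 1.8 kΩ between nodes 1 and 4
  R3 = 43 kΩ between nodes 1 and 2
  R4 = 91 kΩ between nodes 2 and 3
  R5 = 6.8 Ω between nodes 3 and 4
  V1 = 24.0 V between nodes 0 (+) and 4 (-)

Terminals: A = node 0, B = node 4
Nodal analysis, taking node 4 as the 0 V reference.
Source V1 fixes V_0 = 24 V.
KCL at each unknown node (sum of currents leaving = 0; resistances in Ω):
  Node 1: (V_1 - 24)/82000 + (V_1 - 0)/1800 + (V_1 - V_2)/43000 = 0
  Node 2: (V_2 - V_1)/43000 + (V_2 - V_3)/91000 = 0
  Node 3: (V_3 - V_2)/91000 + (V_3 - 0)/6.8 = 0
Collecting terms (coefficients in siemens):
  0.000591·V_1 - 0.00002326·V_2 = 0.0002927
  0.00003424·V_2 - 0.00002326·V_1 - 0.00001099·V_3 = 0
  0.1471·V_3 - 0.00001099·V_2 = 0
Solving these 3 simultaneous equations (Gaussian elimination) gives:
  V_1 = 0.5088 V, V_2 = 0.3456 V, V_3 = 0.00002582 V
Power in each resistor, P = (ΔV)²/R:
  P_R1 = (24 - 0.5088)²/82000 = 0.00673 W
  P_R2 = (0.5088 - 0)²/1800 = 0.0001438 W
  P_R3 = (0.5088 - 0.3456)²/43000 = 0.0000006199 W
  P_R4 = (0.3456 - 0.00002582)²/91000 = 0.000001312 W
  P_R5 = (0.00002582 - 0)²/6.8 = 0.00000000009804 W
P_total = P_R1 + P_R2 + P_R3 + P_R4 + P_R5 = 0.006875 W

Final answer: 0.006875 W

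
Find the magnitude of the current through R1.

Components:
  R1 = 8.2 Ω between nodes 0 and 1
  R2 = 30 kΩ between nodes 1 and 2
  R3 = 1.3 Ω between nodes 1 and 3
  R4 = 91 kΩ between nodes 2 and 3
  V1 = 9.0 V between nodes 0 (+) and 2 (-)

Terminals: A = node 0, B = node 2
Nodal analysis, taking node 2 as the 0 V reference.
Source V1 fixes V_0 = 9 V.
KCL at each unknown node (sum of currents leaving = 0; resistances in Ω):
  Node 1: (V_1 - 9)/8.2 + (V_1 - 0)/30000 + (V_1 - V_3)/1.3 = 0
  Node 3: (V_3 - V_1)/1.3 + (V_3 - 0)/91000 = 0
Collecting terms (coefficients in siemens):
  0.8912·V_1 - 0.7692·V_3 = 1.098
  0.7692·V_3 - 0.7692·V_1 = 0
Determinant D = (0.8912)(0.7692) - (-0.7692)(-0.7692) = 0.09384
V_1 = [(1.098)(0.7692) - (-0.7692)(0)]/D = 8.997 V
V_3 = [(0.8912)(0) - (1.098)(-0.7692)]/D = 8.997 V
I_R1 = (V_0 - V_1)/R1 = (9 - 8.997)/8.2 = 0.0003988 A
|I_R1| = 0.0003988 A

Final answer: |I_R1| = 0.0003988 A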